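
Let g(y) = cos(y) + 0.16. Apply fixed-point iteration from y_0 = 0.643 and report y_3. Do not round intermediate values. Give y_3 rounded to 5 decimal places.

y_1 = g(0.643000) = 0.960301
y_2 = g(0.960301) = 0.733274
y_3 = g(0.733274) = 0.902987

0.90299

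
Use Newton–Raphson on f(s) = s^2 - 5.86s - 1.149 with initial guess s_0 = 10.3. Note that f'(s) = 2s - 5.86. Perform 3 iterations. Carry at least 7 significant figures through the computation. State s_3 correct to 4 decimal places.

6.0545

s_0 = 10.300000: f = 44.583000, f' = 14.740000 → s_1 = 10.300000 - (44.583000)/(14.740000) = 7.275373
s_1 = 7.275373: f = 9.148368, f' = 8.690746 → s_2 = 7.275373 - (9.148368)/(8.690746) = 6.222717
s_2 = 6.222717: f = 1.108085, f' = 6.585434 → s_3 = 6.222717 - (1.108085)/(6.585434) = 6.054454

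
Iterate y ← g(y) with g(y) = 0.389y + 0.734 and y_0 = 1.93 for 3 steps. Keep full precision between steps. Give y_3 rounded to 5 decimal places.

1.24420

y_1 = g(1.930000) = 1.484770
y_2 = g(1.484770) = 1.311576
y_3 = g(1.311576) = 1.244203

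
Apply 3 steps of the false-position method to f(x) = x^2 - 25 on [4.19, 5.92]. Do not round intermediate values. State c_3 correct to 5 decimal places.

4.99947

f(4.190000) = -7.443900, f(5.920000) = 10.046400
step 1: c = 4.926291, f(c) = -0.731659 < 0 → new bracket [4.926291, 5.920000]
step 2: c = 4.993748, f(c) = -0.062482 < 0 → new bracket [4.993748, 5.920000]
step 3: c = 4.999473, f(c) = -0.005270 < 0 → new bracket [4.999473, 5.920000]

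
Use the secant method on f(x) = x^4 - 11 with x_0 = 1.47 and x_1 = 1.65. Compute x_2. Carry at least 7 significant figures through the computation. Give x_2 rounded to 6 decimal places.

1.885491

Secant update: x_(k+1) = x_k − f(x_k)·(x_k − x_(k-1))/(f(x_k) − f(x_(k-1))).
f(x_0) = -6.330511, f(x_1) = -3.587994
x_2 = 1.650000 - (-3.587994)·(1.650000 - 1.470000)/(-3.587994 - (-6.330511)) = 1.885491; f(x_2) = 1.638574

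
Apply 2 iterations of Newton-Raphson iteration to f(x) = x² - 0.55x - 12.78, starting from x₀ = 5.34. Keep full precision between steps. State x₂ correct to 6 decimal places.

3.866616

Newton update: x ← x − f(x)/f'(x).
f'(x) = 2x - 0.55
x_0 = 5.340000: f = 12.798600, f' = 10.130000 → x_1 = 5.340000 - (12.798600)/(10.130000) = 4.076565
x_1 = 4.076565: f = 1.596269, f' = 7.603129 → x_2 = 4.076565 - (1.596269)/(7.603129) = 3.866616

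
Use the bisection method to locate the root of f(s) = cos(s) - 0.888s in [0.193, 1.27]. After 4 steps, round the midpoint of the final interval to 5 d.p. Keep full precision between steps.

f(0.193000) = 0.810049, f(1.270000) = -0.831479 (opposite signs)
step 1: m = 0.731500, f(m) = 0.094601 > 0 → root in [0.731500, 1.270000]
step 2: m = 1.000750, f(m) = -0.348995 < 0 → root in [0.731500, 1.000750]
step 3: m = 0.866125, f(m) = -0.121336 < 0 → root in [0.731500, 0.866125]
step 4: m = 0.798813, f(m) = -0.011787 < 0 → root in [0.731500, 0.798813]
Midpoint of [0.731500, 0.798813] = 0.765156

0.76516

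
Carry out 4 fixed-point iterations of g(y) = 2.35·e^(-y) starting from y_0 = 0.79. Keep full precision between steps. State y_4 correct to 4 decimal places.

y_1 = g(0.790000) = 1.066535
y_2 = g(1.066535) = 0.808868
y_3 = g(0.808868) = 1.046601
y_4 = g(1.046601) = 0.825154

0.8252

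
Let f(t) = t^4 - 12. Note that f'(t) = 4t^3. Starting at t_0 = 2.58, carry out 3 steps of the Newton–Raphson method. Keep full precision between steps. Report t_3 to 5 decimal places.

1.86249

Newton update: t ← t − f(t)/f'(t).
t_0 = 2.580000: f = 32.307661, f' = 68.694048 → t_1 = 2.580000 - (32.307661)/(68.694048) = 2.109688
t_1 = 2.109688: f = 7.809459, f' = 37.559038 → t_2 = 2.109688 - (7.809459)/(37.559038) = 1.901763
t_2 = 1.901763: f = 1.080529, f' = 27.512432 → t_3 = 1.901763 - (1.080529)/(27.512432) = 1.862488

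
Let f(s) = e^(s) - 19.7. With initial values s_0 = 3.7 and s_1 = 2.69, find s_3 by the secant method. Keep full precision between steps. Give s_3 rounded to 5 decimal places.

f(s_0) = 20.747304, f(s_1) = -4.968324
s_2 = 2.690000 - (-4.968324)·(2.690000 - 3.700000)/(-4.968324 - (20.747304)) = 2.885135; f(s_2) = -1.794024
s_3 = 2.885135 - (-1.794024)·(2.885135 - 2.690000)/(-1.794024 - (-4.968324)) = 2.995419; f(s_3) = 0.293735

2.99542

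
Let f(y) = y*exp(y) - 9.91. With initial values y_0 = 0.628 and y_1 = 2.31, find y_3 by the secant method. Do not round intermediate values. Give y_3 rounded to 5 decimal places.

Secant update: y_(k+1) = y_k − f(y_k)·(y_k − y_(k-1))/(f(y_k) − f(y_(k-1))).
f(y_0) = -8.733216, f(y_1) = 13.361921
y_2 = 2.310000 - (13.361921)·(2.310000 - 0.628000)/(13.361921 - (-8.733216)) = 1.292819; f(y_2) = -5.200205
y_3 = 1.292819 - (-5.200205)·(1.292819 - 2.310000)/(-5.200205 - (13.361921)) = 1.577784; f(y_3) = -2.266887

1.57778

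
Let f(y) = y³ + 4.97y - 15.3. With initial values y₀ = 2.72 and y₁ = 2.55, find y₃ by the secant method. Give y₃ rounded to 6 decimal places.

1.873670

f(y_0) = 18.342048, f(y_1) = 13.954875
y_2 = 2.550000 - (13.954875)·(2.550000 - 2.720000)/(13.954875 - (18.342048)) = 2.009258; f(y_2) = 2.797623
y_3 = 2.009258 - (2.797623)·(2.009258 - 2.550000)/(2.797623 - (13.954875)) = 1.873670; f(y_3) = 0.589915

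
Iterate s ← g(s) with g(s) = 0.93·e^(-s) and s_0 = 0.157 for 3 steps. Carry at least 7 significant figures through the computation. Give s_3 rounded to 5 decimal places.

0.61104

s_1 = g(0.157000) = 0.794875
s_2 = g(0.794875) = 0.420023
s_3 = g(0.420023) = 0.611039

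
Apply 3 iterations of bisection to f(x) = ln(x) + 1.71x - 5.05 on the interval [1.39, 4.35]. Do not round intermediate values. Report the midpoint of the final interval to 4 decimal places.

f(1.390000) = -2.343796, f(4.350000) = 3.858676 (opposite signs)
step 1: m = 2.870000, f(m) = 0.912012 > 0 → root in [1.390000, 2.870000]
step 2: m = 2.130000, f(m) = -0.651578 < 0 → root in [2.130000, 2.870000]
step 3: m = 2.500000, f(m) = 0.141291 > 0 → root in [2.130000, 2.500000]
Midpoint of [2.130000, 2.500000] = 2.315000

2.3150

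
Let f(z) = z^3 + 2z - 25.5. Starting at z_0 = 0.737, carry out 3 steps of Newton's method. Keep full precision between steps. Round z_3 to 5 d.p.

Newton update: z ← z − f(z)/f'(z).
f'(z) = 3z^2 + 2
z_0 = 0.737000: f = -23.625684, f' = 3.629507 → z_1 = 0.737000 - (-23.625684)/(3.629507) = 7.246337
z_1 = 7.246337: f = 369.493492, f' = 159.528203 → z_2 = 7.246337 - (369.493492)/(159.528203) = 4.930173
z_2 = 4.930173: f = 104.196117, f' = 74.919817 → z_3 = 4.930173 - (104.196117)/(74.919817) = 3.539405

3.53940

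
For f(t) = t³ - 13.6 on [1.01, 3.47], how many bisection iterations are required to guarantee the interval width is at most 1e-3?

12

Initial width b − a = 3.47 − 1.01 = 2.460000.
After n steps the width is (b−a)/2^n; need (b−a)/2^n ≤ 1e-3.
So n ≥ log₂(2.460000/1e-3) = log₂(2460.0000) ≈ 11.2644.
Hence n = 12.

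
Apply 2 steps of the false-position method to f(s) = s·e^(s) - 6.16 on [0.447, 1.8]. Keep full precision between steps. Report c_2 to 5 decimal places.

f(0.447000) = -5.461064, f(1.800000) = 4.729365
step 1: c = 1.172074, f(c) = -2.375743 < 0 → new bracket [1.172074, 1.800000]
step 2: c = 1.382035, f(c) = -0.655360 < 0 → new bracket [1.382035, 1.800000]

1.38203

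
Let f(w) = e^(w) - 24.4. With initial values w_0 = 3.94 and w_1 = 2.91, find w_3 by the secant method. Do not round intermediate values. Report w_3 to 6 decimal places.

Secant update: w_(k+1) = w_k − f(w_k)·(w_k − w_(k-1))/(f(w_k) − f(w_(k-1))).
f(w_0) = 27.018601, f(w_1) = -6.043201
w_2 = 2.910000 - (-6.043201)·(2.910000 - 3.940000)/(-6.043201 - (27.018601)) = 3.098269; f(w_2) = -2.240450
w_3 = 3.098269 - (-2.240450)·(3.098269 - 2.910000)/(-2.240450 - (-6.043201)) = 3.209190; f(w_3) = 0.359021

3.209190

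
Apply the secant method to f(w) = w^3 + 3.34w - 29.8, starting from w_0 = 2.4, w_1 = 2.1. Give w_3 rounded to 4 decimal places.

f(w_0) = -7.960000, f(w_1) = -13.525000
w_2 = 2.100000 - (-13.525000)·(2.100000 - 2.400000)/(-13.525000 - (-7.960000)) = 2.829111; f(w_2) = 2.293051
w_3 = 2.829111 - (2.293051)·(2.829111 - 2.100000)/(2.293051 - (-13.525000)) = 2.723416; f(w_3) = -0.504239

2.7234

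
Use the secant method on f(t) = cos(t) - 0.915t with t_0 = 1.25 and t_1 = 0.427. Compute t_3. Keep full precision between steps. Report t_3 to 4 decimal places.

f(t_0) = -0.828428, f(t_1) = 0.519507
t_2 = 0.427000 - (0.519507)·(0.427000 - 1.250000)/(0.519507 - (-0.828428)) = 0.744192; f(t_2) = 0.054699
t_3 = 0.744192 - (0.054699)·(0.744192 - 0.427000)/(0.054699 - (0.519507)) = 0.781520; f(t_3) = -0.005247

0.7815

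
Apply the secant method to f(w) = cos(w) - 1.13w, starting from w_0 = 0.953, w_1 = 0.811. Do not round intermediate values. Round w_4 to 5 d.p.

0.68521

f(w_0) = -0.497650, f(w_1) = -0.227656
w_2 = 0.811000 - (-0.227656)·(0.811000 - 0.953000)/(-0.227656 - (-0.497650)) = 0.691267; f(w_2) = -0.010693
w_3 = 0.691267 - (-0.010693)·(0.691267 - 0.811000)/(-0.010693 - (-0.227656)) = 0.685366; f(w_3) = -0.000276
w_4 = 0.685366 - (-0.000276)·(0.685366 - 0.691267)/(-0.000276 - (-0.010693)) = 0.685210; f(w_4) = -0.000000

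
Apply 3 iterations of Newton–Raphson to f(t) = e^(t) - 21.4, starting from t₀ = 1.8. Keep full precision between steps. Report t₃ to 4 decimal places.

f'(t) = e^(t)
t_0 = 1.800000: f = -15.350353, f' = 6.049647 → t_1 = 1.800000 - (-15.350353)/(6.049647) = 4.337396
t_1 = 4.337396: f = 55.108069, f' = 76.508069 → t_2 = 4.337396 - (55.108069)/(76.508069) = 3.617105
t_2 = 3.617105: f = 15.829642, f' = 37.229642 → t_3 = 3.617105 - (15.829642)/(37.229642) = 3.191916

3.1919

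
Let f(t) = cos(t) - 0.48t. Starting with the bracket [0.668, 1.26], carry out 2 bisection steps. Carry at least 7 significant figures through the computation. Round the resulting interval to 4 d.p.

[0.9640, 1.1120]

f(0.668000) = 0.464422, f(1.260000) = -0.298983 (opposite signs)
step 1: m = 0.964000, f(m) = 0.107519 > 0 → root in [0.964000, 1.260000]
step 2: m = 1.112000, f(m) = -0.090891 < 0 → root in [0.964000, 1.112000]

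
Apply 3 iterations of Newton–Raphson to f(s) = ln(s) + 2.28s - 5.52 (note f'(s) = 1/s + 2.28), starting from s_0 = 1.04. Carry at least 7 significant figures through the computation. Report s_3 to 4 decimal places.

Newton update: s ← s − f(s)/f'(s).
s_0 = 1.040000: f = -3.109579, f' = 3.241538 → s_1 = 1.040000 - (-3.109579)/(3.241538) = 1.999291
s_1 = 1.999291: f = -0.268823, f' = 2.780177 → s_2 = 1.999291 - (-0.268823)/(2.780177) = 2.095984
s_2 = 2.095984: f = -0.001133, f' = 2.757103 → s_3 = 2.095984 - (-0.001133)/(2.757103) = 2.096395

2.0964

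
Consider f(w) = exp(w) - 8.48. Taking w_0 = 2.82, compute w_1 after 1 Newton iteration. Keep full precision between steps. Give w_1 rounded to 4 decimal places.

2.3255

Newton update: w ← w − f(w)/f'(w).
f'(w) = exp(w)
w_0 = 2.820000: f = 8.296851, f' = 16.776851 → w_1 = 2.820000 - (8.296851)/(16.776851) = 2.325458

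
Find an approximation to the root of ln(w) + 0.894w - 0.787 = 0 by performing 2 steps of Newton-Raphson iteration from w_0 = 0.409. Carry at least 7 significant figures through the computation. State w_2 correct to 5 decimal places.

Newton update: w ← w − f(w)/f'(w).
f'(w) = 1/w + 0.894
w_0 = 0.409000: f = -1.315394, f' = 3.338988 → w_1 = 0.409000 - (-1.315394)/(3.338988) = 0.802950
w_1 = 0.802950: f = -0.288626, f' = 2.139408 → w_2 = 0.802950 - (-0.288626)/(2.139408) = 0.937859

0.93786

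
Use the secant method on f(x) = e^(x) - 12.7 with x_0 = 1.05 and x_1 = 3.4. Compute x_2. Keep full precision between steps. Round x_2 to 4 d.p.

Secant update: x_(k+1) = x_k − f(x_k)·(x_k − x_(k-1))/(f(x_k) − f(x_(k-1))).
f(x_0) = -9.842349, f(x_1) = 17.264100
x_2 = 3.400000 - (17.264100)·(3.400000 - 1.050000)/(17.264100 - (-9.842349)) = 1.903285; f(x_2) = -5.992108

1.9033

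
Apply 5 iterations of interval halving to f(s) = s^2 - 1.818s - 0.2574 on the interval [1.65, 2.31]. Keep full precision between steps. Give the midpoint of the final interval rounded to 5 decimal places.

1.94906

f(1.650000) = -0.534600, f(2.310000) = 0.879120 (opposite signs)
step 1: m = 1.980000, f(m) = 0.063360 > 0 → root in [1.650000, 1.980000]
step 2: m = 1.815000, f(m) = -0.262845 < 0 → root in [1.815000, 1.980000]
step 3: m = 1.897500, f(m) = -0.106549 < 0 → root in [1.897500, 1.980000]
step 4: m = 1.938750, f(m) = -0.023296 < 0 → root in [1.938750, 1.980000]
step 5: m = 1.959375, f(m) = 0.019607 > 0 → root in [1.938750, 1.959375]
Midpoint of [1.938750, 1.959375] = 1.949063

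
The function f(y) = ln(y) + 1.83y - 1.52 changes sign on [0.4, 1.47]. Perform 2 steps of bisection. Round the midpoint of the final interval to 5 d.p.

0.80125

f(0.400000) = -1.704291, f(1.470000) = 1.555362 (opposite signs)
step 1: m = 0.935000, f(m) = 0.123841 > 0 → root in [0.400000, 0.935000]
step 2: m = 0.667500, f(m) = -0.702691 < 0 → root in [0.667500, 0.935000]
Midpoint of [0.667500, 0.935000] = 0.801250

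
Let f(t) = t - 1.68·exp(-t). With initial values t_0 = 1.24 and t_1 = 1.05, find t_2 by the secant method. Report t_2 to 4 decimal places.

f(t_0) = 0.753835, f(t_1) = 0.462105
t_2 = 1.050000 - (0.462105)·(1.050000 - 1.240000)/(0.462105 - (0.753835)) = 0.749037; f(t_2) = -0.045303

0.7490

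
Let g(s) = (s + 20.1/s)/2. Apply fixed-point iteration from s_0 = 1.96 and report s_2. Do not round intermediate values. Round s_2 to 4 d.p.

4.6993

s_1 = g(1.960000) = 6.107551
s_2 = g(6.107551) = 4.699280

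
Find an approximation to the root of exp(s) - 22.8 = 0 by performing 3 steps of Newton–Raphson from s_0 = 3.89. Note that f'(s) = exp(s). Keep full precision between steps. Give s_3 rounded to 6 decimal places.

s_0 = 3.890000: f = 26.110887, f' = 48.910887 → s_1 = 3.890000 - (26.110887)/(48.910887) = 3.356154
s_1 = 3.356154: f = 5.878677, f' = 28.678677 → s_2 = 3.356154 - (5.878677)/(28.678677) = 3.151170
s_2 = 3.151170: f = 0.563375, f' = 23.363375 → s_3 = 3.151170 - (0.563375)/(23.363375) = 3.127056

3.127056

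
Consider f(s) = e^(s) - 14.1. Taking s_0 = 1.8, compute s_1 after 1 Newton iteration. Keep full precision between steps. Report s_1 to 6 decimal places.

3.130714

f'(s) = e^(s)
s_0 = 1.800000: f = -8.050353, f' = 6.049647 → s_1 = 1.800000 - (-8.050353)/(6.049647) = 3.130714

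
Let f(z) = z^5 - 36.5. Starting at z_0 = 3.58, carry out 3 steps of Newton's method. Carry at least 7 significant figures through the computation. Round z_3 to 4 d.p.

f'(z) = 5z^4
z_0 = 3.580000: f = 551.551190, f' = 821.300545 → z_1 = 3.580000 - (551.551190)/(821.300545) = 2.908442
z_1 = 2.908442: f = 171.614251, f' = 357.776211 → z_2 = 2.908442 - (171.614251)/(357.776211) = 2.428772
z_2 = 2.428772: f = 48.015067, f' = 173.987206 → z_3 = 2.428772 - (48.015067)/(173.987206) = 2.152803

2.1528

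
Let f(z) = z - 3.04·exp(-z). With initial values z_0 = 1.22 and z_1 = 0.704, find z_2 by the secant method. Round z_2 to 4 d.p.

1.0717

f(z_0) = 0.322500, f(z_1) = -0.799593
z_2 = 0.704000 - (-0.799593)·(0.704000 - 1.220000)/(-0.799593 - (0.322500)) = 1.071697; f(z_2) = 0.030718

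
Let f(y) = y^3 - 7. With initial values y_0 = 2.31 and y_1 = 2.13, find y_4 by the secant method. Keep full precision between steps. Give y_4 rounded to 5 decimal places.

1.91300

Secant update: y_(k+1) = y_k − f(y_k)·(y_k − y_(k-1))/(f(y_k) − f(y_(k-1))).
f(y_0) = 5.326391, f(y_1) = 2.663597
y_2 = 2.130000 - (2.663597)·(2.130000 - 2.310000)/(2.663597 - (5.326391)) = 1.949946; f(y_2) = 0.414256
y_3 = 1.949946 - (0.414256)·(1.949946 - 2.130000)/(0.414256 - (2.663597)) = 1.916786; f(y_3) = 0.042398
y_4 = 1.916786 - (0.042398)·(1.916786 - 1.949946)/(0.042398 - (0.414256)) = 1.913005; f(y_4) = 0.000807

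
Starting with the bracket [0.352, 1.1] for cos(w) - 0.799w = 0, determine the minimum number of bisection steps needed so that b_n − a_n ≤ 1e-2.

7

Initial width b − a = 1.1 − 0.352 = 0.748000.
After n steps the width is (b−a)/2^n; need (b−a)/2^n ≤ 1e-2.
So n ≥ log₂(0.748000/1e-2) = log₂(74.8000) ≈ 6.2250.
Hence n = 7.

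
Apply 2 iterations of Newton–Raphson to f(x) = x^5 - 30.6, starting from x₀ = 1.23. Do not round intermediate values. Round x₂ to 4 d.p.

Newton update: x ← x − f(x)/f'(x).
f'(x) = 5x⁴
x_0 = 1.230000: f = -27.784694, f' = 11.444332 → x_1 = 1.230000 - (-27.784694)/(11.444332) = 3.657813
x_1 = 3.657813: f = 624.197930, f' = 895.067612 → x_2 = 3.657813 - (624.197930)/(895.067612) = 2.960437

2.9604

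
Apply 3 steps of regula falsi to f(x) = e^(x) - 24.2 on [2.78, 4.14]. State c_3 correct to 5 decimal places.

f(2.780000) = -8.080979, f(4.140000) = 38.602821
step 1: c = 3.015416, f(c) = -3.802418 < 0 → new bracket [3.015416, 4.140000]
step 2: c = 3.116256, f(c) = -1.638245 < 0 → new bracket [3.116256, 4.140000]
step 3: c = 3.157934, f(c) = -0.678060 < 0 → new bracket [3.157934, 4.140000]

3.15793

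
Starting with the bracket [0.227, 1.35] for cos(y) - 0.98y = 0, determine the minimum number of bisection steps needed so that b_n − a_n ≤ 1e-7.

24

Initial width b − a = 1.35 − 0.227 = 1.123000.
After n steps the width is (b−a)/2^n; need (b−a)/2^n ≤ 1e-7.
So n ≥ log₂(1.123000/1e-7) = log₂(11230000.0000) ≈ 23.4209.
Hence n = 24.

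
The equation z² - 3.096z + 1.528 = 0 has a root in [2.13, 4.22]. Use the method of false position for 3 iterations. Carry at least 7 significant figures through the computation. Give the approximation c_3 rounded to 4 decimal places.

2.4326

f(2.130000) = -0.529580, f(4.220000) = 6.271280
step 1: c = 2.292747, f(c) = -0.313655 < 0 → new bracket [2.292747, 4.220000]
step 2: c = 2.384547, f(c) = -0.168493 < 0 → new bracket [2.384547, 4.220000]
step 3: c = 2.432571, f(c) = -0.085839 < 0 → new bracket [2.432571, 4.220000]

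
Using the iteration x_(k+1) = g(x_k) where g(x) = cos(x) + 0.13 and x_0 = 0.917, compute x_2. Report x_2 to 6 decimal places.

0.869678

x_1 = g(0.917000) = 0.738204
x_2 = g(0.738204) = 0.869678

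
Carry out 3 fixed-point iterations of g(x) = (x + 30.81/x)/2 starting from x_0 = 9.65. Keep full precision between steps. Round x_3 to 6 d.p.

5.550986

x_1 = g(9.650000) = 6.421373
x_2 = g(6.421373) = 5.609706
x_3 = g(5.609706) = 5.550986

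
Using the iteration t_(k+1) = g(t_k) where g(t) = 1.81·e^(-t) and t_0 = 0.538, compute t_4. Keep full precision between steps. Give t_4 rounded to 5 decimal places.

0.68964

t_1 = g(0.538000) = 1.056886
t_2 = g(1.056886) = 0.629041
t_3 = g(0.629041) = 0.964916
t_4 = g(0.964916) = 0.689637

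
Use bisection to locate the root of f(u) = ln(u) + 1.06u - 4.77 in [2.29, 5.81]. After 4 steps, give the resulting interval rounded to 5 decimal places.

[3.17000, 3.39000]

f(2.290000) = -1.514048, f(5.810000) = 3.148181 (opposite signs)
step 1: m = 4.050000, f(m) = 0.921717 > 0 → root in [2.290000, 4.050000]
step 2: m = 3.170000, f(m) = -0.256068 < 0 → root in [3.170000, 4.050000]
step 3: m = 3.610000, f(m) = 0.340308 > 0 → root in [3.170000, 3.610000]
step 4: m = 3.390000, f(m) = 0.044230 > 0 → root in [3.170000, 3.390000]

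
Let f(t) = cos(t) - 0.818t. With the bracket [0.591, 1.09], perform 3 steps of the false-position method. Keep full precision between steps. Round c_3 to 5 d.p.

0.82735

f(0.591000) = 0.346946, f(1.090000) = -0.429135
step 1: c = 0.814077, f(c) = 0.020624 > 0 → new bracket [0.814077, 1.090000]
step 2: c = 0.826730, f(c) = 0.001020 > 0 → new bracket [0.826730, 1.090000]
step 3: c = 0.827354, f(c) = 0.000050 > 0 → new bracket [0.827354, 1.090000]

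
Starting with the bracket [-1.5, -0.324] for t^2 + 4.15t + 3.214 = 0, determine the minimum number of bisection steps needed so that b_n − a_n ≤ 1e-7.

Initial width b − a = -0.324 − -1.5 = 1.176000.
After n steps the width is (b−a)/2^n; need (b−a)/2^n ≤ 1e-7.
So n ≥ log₂(1.176000/1e-7) = log₂(11760000.0000) ≈ 23.4874.
Hence n = 24.

24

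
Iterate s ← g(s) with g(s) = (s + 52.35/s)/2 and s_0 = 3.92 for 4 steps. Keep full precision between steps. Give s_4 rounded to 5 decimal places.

7.23533

s_1 = g(3.920000) = 8.637296
s_2 = g(8.637296) = 7.349110
s_3 = g(7.349110) = 7.236211
s_4 = g(7.236211) = 7.235330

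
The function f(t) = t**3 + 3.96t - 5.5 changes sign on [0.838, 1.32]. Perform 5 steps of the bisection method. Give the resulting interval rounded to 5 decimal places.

f(0.838000) = -1.593040, f(1.320000) = 2.027168 (opposite signs)
step 1: m = 1.079000, f(m) = 0.029056 > 0 → root in [0.838000, 1.079000]
step 2: m = 0.958500, f(m) = -0.823745 < 0 → root in [0.958500, 1.079000]
step 3: m = 1.018750, f(m) = -0.408439 < 0 → root in [1.018750, 1.079000]
step 4: m = 1.048875, f(m) = -0.192547 < 0 → root in [1.048875, 1.079000]
step 5: m = 1.063937, f(m) = -0.082470 < 0 → root in [1.063937, 1.079000]

[1.06394, 1.07900]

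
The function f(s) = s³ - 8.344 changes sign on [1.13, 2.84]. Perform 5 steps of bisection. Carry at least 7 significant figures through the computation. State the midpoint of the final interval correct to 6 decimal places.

f(1.130000) = -6.901103, f(2.840000) = 14.562304 (opposite signs)
step 1: m = 1.985000, f(m) = -0.522653 < 0 → root in [1.985000, 2.840000]
step 2: m = 2.412500, f(m) = 5.697127 > 0 → root in [1.985000, 2.412500]
step 3: m = 2.198750, f(m) = 2.285860 > 0 → root in [1.985000, 2.198750]
step 4: m = 2.091875, f(m) = 0.809922 > 0 → root in [1.985000, 2.091875]
step 5: m = 2.038437, f(m) = 0.126171 > 0 → root in [1.985000, 2.038437]
Midpoint of [1.985000, 2.038437] = 2.011719

2.011719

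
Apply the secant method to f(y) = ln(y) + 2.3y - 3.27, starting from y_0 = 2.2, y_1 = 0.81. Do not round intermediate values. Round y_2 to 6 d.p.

f(y_0) = 2.578457, f(y_1) = -1.617721
y_2 = 0.810000 - (-1.617721)·(0.810000 - 2.200000)/(-1.617721 - (2.578457)) = 1.345876; f(y_2) = 0.122561

1.345876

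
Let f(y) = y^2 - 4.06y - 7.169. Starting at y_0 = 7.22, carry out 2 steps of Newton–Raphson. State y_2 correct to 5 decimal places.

5.40418

Newton update: y ← y − f(y)/f'(y).
f'(y) = 2y - 4.06
y_0 = 7.220000: f = 15.646200, f' = 10.380000 → y_1 = 7.220000 - (15.646200)/(10.380000) = 5.712659
y_1 = 5.712659: f = 2.272077, f' = 7.365318 → y_2 = 5.712659 - (2.272077)/(7.365318) = 5.404176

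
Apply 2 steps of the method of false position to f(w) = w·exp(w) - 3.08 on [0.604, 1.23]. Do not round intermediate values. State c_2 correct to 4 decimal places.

1.0561

False-position update: c = (a·f(b) − b·f(a))/(f(b) − f(a)); replace the endpoint whose sign matches f(c).
f(0.604000) = -1.975029, f(1.230000) = 1.128112
step 1: c = 1.002425, f(c) = -0.348512 < 0 → new bracket [1.002425, 1.230000]
step 2: c = 1.056137, f(c) = -0.043351 < 0 → new bracket [1.056137, 1.230000]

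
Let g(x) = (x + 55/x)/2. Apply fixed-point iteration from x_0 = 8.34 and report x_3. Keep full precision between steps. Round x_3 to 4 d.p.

x_1 = g(8.340000) = 7.467362
x_2 = g(7.467362) = 7.416374
x_3 = g(7.416374) = 7.416198

7.4162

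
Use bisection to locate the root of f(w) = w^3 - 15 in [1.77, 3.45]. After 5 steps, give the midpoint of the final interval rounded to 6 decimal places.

f(1.770000) = -9.454767, f(3.450000) = 26.063625 (opposite signs)
step 1: m = 2.610000, f(m) = 2.779581 > 0 → root in [1.770000, 2.610000]
step 2: m = 2.190000, f(m) = -4.496541 < 0 → root in [2.190000, 2.610000]
step 3: m = 2.400000, f(m) = -1.176000 < 0 → root in [2.400000, 2.610000]
step 4: m = 2.505000, f(m) = 0.718938 > 0 → root in [2.400000, 2.505000]
step 5: m = 2.452500, f(m) = -0.248810 < 0 → root in [2.452500, 2.505000]
Midpoint of [2.452500, 2.505000] = 2.478750

2.478750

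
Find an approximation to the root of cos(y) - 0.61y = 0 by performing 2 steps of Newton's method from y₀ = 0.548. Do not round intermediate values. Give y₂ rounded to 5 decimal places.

0.95212

Newton update: y ← y − f(y)/f'(y).
f'(y) = -sin(y) - 0.61
y_0 = 0.548000: f = 0.519288, f' = -1.130981 → y_1 = 0.548000 - (0.519288)/(-1.130981) = 1.007148
y_1 = 1.007148: f = -0.080087, f' = -1.455312 → y_2 = 1.007148 - (-0.080087)/(-1.455312) = 0.952117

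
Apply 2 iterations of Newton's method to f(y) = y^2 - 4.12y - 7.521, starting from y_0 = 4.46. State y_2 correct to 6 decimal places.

Newton update: y ← y − f(y)/f'(y).
f'(y) = 2y - 4.12
y_0 = 4.460000: f = -6.004600, f' = 4.800000 → y_1 = 4.460000 - (-6.004600)/(4.800000) = 5.710958
y_1 = 5.710958: f = 1.564897, f' = 7.301917 → y_2 = 5.710958 - (1.564897)/(7.301917) = 5.496645

5.496645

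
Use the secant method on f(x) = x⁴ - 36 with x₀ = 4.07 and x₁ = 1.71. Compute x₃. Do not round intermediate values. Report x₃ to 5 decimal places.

2.82147

Secant update: x_(k+1) = x_k − f(x_k)·(x_k − x_(k-1))/(f(x_k) − f(x_(k-1))).
f(x_0) = 238.395912, f(x_1) = -27.449639
x_2 = 1.710000 - (-27.449639)·(1.710000 - 4.070000)/(-27.449639 - (238.395912)) = 1.953680; f(x_2) = -21.431548
x_3 = 1.953680 - (-21.431548)·(1.953680 - 1.710000)/(-21.431548 - (-27.449639)) = 2.821468; f(x_3) = 27.372492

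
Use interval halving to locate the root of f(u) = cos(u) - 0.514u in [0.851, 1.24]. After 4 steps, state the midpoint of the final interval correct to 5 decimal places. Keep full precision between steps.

f(0.851000) = 0.221818, f(1.240000) = -0.312564 (opposite signs)
step 1: m = 1.045500, f(m) = -0.035918 < 0 → root in [0.851000, 1.045500]
step 2: m = 0.948250, f(m) = 0.095705 > 0 → root in [0.948250, 1.045500]
step 3: m = 0.996875, f(m) = 0.030536 > 0 → root in [0.996875, 1.045500]
step 4: m = 1.021188, f(m) = -0.002537 < 0 → root in [0.996875, 1.021188]
Midpoint of [0.996875, 1.021188] = 1.009031

1.00903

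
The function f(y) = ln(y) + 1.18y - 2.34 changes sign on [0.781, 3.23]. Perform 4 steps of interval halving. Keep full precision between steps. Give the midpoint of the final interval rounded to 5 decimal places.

f(0.781000) = -1.665600, f(3.230000) = 2.643882 (opposite signs)
step 1: m = 2.005500, f(m) = 0.722383 > 0 → root in [0.781000, 2.005500]
step 2: m = 1.393250, f(m) = -0.364326 < 0 → root in [1.393250, 2.005500]
step 3: m = 1.699375, f(m) = 0.195523 > 0 → root in [1.393250, 1.699375]
step 4: m = 1.546312, f(m) = -0.079478 < 0 → root in [1.546312, 1.699375]
Midpoint of [1.546312, 1.699375] = 1.622844

1.62284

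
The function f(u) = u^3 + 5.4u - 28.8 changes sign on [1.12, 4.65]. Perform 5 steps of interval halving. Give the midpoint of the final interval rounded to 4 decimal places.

f(1.120000) = -21.347072, f(4.650000) = 96.854625 (opposite signs)
step 1: m = 2.885000, f(m) = 10.791504 > 0 → root in [1.120000, 2.885000]
step 2: m = 2.002500, f(m) = -9.956462 < 0 → root in [2.002500, 2.885000]
step 3: m = 2.443750, f(m) = -1.009885 < 0 → root in [2.443750, 2.885000]
step 4: m = 2.664375, f(m) = 4.501741 > 0 → root in [2.443750, 2.664375]
step 5: m = 2.554063, f(m) = 1.652688 > 0 → root in [2.443750, 2.554063]
Midpoint of [2.443750, 2.554063] = 2.498906

2.4989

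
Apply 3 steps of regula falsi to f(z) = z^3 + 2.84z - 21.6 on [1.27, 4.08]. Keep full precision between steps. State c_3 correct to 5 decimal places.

False-position update: c = (a·f(b) − b·f(a))/(f(b) − f(a)); replace the endpoint whose sign matches f(c).
f(1.270000) = -15.944817, f(4.080000) = 57.904512
step 1: c = 1.876707, f(c) = -9.660330 < 0 → new bracket [1.876707, 4.080000]
step 2: c = 2.191731, f(c) = -4.847095 < 0 → new bracket [2.191731, 4.080000]
step 3: c = 2.337586, f(c) = -2.187966 < 0 → new bracket [2.337586, 4.080000]

2.33759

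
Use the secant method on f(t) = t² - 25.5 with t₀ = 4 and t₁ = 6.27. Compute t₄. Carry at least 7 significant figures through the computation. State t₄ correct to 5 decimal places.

f(t_0) = -9.500000, f(t_1) = 13.812900
t_2 = 6.270000 - (13.812900)·(6.270000 - 4.000000)/(13.812900 - (-9.500000)) = 4.925024; f(t_2) = -1.244135
t_3 = 4.925024 - (-1.244135)·(4.925024 - 6.270000)/(-1.244135 - (13.812900)) = 5.036157; f(t_3) = -0.137120
t_4 = 5.036157 - (-0.137120)·(5.036157 - 4.925024)/(-0.137120 - (-1.244135)) = 5.049923; f(t_4) = 0.001719

5.04992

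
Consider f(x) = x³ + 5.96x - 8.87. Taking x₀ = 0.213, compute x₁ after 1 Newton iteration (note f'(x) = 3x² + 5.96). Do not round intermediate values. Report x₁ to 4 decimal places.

1.4582

x_0 = 0.213000: f = -7.590856, f' = 6.096107 → x_1 = 0.213000 - (-7.590856)/(6.096107) = 1.458197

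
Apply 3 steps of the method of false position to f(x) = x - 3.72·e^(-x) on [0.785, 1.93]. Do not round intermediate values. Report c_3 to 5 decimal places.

1.16366

f(0.785000) = -0.911765, f(1.930000) = 1.390049
step 1: c = 1.238543, f(c) = 0.160464 > 0 → new bracket [0.785000, 1.238543]
step 2: c = 1.170668, f(c) = 0.016874 > 0 → new bracket [0.785000, 1.170668]
step 3: c = 1.163660, f(c) = 0.001752 > 0 → new bracket [0.785000, 1.163660]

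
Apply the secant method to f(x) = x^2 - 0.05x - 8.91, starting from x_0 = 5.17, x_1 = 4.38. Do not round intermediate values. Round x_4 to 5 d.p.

3.01281

f(x_0) = 17.560400, f(x_1) = 10.055400
x_2 = 4.380000 - (10.055400)·(4.380000 - 5.170000)/(10.055400 - (17.560400)) = 3.321537; f(x_2) = 1.956530
x_3 = 3.321537 - (1.956530)·(3.321537 - 4.380000)/(1.956530 - (10.055400)) = 3.065833; f(x_3) = 0.336038
x_4 = 3.065833 - (0.336038)·(3.065833 - 3.321537)/(0.336038 - (1.956530)) = 3.012808; f(x_4) = 0.016370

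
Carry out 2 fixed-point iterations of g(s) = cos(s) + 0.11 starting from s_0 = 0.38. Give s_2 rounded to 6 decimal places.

s_1 = g(0.380000) = 1.038665
s_2 = g(1.038665) = 0.617371

0.617371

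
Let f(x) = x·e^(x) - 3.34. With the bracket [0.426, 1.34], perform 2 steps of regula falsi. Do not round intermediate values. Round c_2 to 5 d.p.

False-position update: c = (a·f(b) − b·f(a))/(f(b) − f(a)); replace the endpoint whose sign matches f(c).
f(0.426000) = -2.687743, f(1.340000) = 1.777518
step 1: c = 0.976157, f(c) = -0.749046 < 0 → new bracket [0.976157, 1.340000]
step 2: c = 1.084025, f(c) = -0.135018 < 0 → new bracket [1.084025, 1.340000]

1.08403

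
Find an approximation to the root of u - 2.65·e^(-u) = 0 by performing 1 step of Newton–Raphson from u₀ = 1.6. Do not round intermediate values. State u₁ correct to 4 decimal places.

Newton update: u ← u − f(u)/f'(u).
f'(u) = 1 + 2.65·e^(-u)
u_0 = 1.600000: f = 1.064974, f' = 1.535026 → u_1 = 1.600000 - (1.064974)/(1.535026) = 0.906217

0.9062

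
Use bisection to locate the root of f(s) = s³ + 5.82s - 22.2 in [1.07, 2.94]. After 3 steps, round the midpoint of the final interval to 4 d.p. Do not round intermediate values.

f(1.070000) = -14.747557, f(2.940000) = 20.322984 (opposite signs)
step 1: m = 2.005000, f(m) = -2.470750 < 0 → root in [2.005000, 2.940000]
step 2: m = 2.472500, f(m) = 7.304976 > 0 → root in [2.005000, 2.472500]
step 3: m = 2.238750, f(m) = 2.050143 > 0 → root in [2.005000, 2.238750]
Midpoint of [2.005000, 2.238750] = 2.121875

2.1219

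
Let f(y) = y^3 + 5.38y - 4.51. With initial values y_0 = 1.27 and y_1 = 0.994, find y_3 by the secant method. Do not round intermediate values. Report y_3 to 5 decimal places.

0.76056

f(y_0) = 4.370983, f(y_1) = 1.819828
y_2 = 0.994000 - (1.819828)·(0.994000 - 1.270000)/(1.819828 - (4.370983)) = 0.797120; f(y_2) = 0.284993
y_3 = 0.797120 - (0.284993)·(0.797120 - 0.994000)/(0.284993 - (1.819828)) = 0.760562; f(y_3) = 0.021776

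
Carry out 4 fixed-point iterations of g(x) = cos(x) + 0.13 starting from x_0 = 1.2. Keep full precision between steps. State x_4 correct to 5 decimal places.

x_1 = g(1.200000) = 0.492358
x_2 = g(0.492358) = 1.011221
x_3 = g(1.011221) = 0.660827
x_4 = g(0.660827) = 0.919485

0.91949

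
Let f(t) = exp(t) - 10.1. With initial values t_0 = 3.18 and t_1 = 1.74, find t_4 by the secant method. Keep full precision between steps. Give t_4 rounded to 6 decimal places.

f(t_0) = 13.946754, f(t_1) = -4.402657
t_2 = 1.740000 - (-4.402657)·(1.740000 - 3.180000)/(-4.402657 - (13.946754)) = 2.085506; f(t_2) = -2.051339
t_3 = 2.085506 - (-2.051339)·(2.085506 - 1.740000)/(-2.051339 - (-4.402657)) = 2.386932; f(t_3) = 0.780065
t_4 = 2.386932 - (0.780065)·(2.386932 - 2.085506)/(0.780065 - (-2.051339)) = 2.303888; f(t_4) = -0.086964

2.303888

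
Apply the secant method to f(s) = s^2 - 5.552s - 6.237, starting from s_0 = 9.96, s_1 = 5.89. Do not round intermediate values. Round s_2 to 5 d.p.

f(s_0) = 37.666680, f(s_1) = -4.246180
s_2 = 5.890000 - (-4.246180)·(5.890000 - 9.960000)/(-4.246180 - (37.666680)) = 6.302331; f(s_2) = -1.508169

6.30233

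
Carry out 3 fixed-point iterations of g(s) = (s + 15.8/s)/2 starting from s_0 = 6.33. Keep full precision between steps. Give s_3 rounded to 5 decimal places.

s_1 = g(6.330000) = 4.413025
s_2 = g(4.413025) = 3.996668
s_3 = g(3.996668) = 3.974981

3.97498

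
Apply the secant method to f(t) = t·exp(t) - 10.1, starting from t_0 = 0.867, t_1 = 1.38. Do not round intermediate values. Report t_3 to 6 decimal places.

1.671209

f(t_0) = -8.036747, f(t_1) = -4.614636
t_2 = 1.380000 - (-4.614636)·(1.380000 - 0.867000)/(-4.614636 - (-8.036747)) = 2.071768; f(t_2) = 6.347454
t_3 = 2.071768 - (6.347454)·(2.071768 - 1.380000)/(6.347454 - (-4.614636)) = 1.671209; f(t_3) = -1.211519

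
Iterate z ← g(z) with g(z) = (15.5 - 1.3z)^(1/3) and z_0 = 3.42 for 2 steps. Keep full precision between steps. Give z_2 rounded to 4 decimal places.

z_1 = g(3.420000) = 2.227613
z_2 = g(2.227613) = 2.327219

2.3272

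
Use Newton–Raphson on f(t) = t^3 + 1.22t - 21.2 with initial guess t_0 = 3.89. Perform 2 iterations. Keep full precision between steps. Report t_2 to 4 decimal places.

2.6606

f'(t) = 3t^2 + 1.22
t_0 = 3.890000: f = 42.409669, f' = 46.616300 → t_1 = 3.890000 - (42.409669)/(46.616300) = 2.980239
t_1 = 2.980239: f = 8.905865, f' = 27.865482 → t_2 = 2.980239 - (8.905865)/(27.865482) = 2.660637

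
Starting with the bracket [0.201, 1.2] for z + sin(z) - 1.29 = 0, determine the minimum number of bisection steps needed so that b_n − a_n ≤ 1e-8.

27

Initial width b − a = 1.2 − 0.201 = 0.999000.
After n steps the width is (b−a)/2^n; need (b−a)/2^n ≤ 1e-8.
So n ≥ log₂(0.999000/1e-8) = log₂(99900000.0000) ≈ 26.5740.
Hence n = 27.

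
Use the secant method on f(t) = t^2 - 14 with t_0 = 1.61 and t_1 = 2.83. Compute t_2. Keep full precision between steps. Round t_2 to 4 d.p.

f(t_0) = -11.407900, f(t_1) = -5.991100
t_2 = 2.830000 - (-5.991100)·(2.830000 - 1.610000)/(-5.991100 - (-11.407900)) = 4.179347; f(t_2) = 3.466940

4.1793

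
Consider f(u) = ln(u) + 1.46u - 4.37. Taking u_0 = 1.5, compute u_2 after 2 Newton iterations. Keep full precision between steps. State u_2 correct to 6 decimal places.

2.394781

Newton update: u ← u − f(u)/f'(u).
f'(u) = 1/u + 1.46
u_0 = 1.500000: f = -1.774535, f' = 2.126667 → u_1 = 1.500000 - (-1.774535)/(2.126667) = 2.334421
u_1 = 2.334421: f = -0.113982, f' = 1.888372 → u_2 = 2.334421 - (-0.113982)/(1.888372) = 2.394781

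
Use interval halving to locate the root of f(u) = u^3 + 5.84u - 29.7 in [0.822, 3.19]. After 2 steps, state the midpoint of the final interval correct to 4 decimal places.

f(0.822000) = -24.344108, f(3.190000) = 21.391359 (opposite signs)
step 1: m = 2.006000, f(m) = -9.912744 < 0 → root in [2.006000, 3.190000]
step 2: m = 2.598000, f(m) = 3.007791 > 0 → root in [2.006000, 2.598000]
Midpoint of [2.006000, 2.598000] = 2.302000

2.3020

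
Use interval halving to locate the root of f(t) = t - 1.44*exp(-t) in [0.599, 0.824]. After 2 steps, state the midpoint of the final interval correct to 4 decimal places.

0.6834

f(0.599000) = -0.192079, f(0.824000) = 0.192310 (opposite signs)
step 1: m = 0.711500, f(m) = 0.004594 > 0 → root in [0.599000, 0.711500]
step 2: m = 0.655250, f(m) = -0.092560 < 0 → root in [0.655250, 0.711500]
Midpoint of [0.655250, 0.711500] = 0.683375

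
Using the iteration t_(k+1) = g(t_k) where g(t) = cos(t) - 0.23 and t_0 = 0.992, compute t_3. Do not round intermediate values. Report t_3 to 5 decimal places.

t_1 = g(0.992000) = 0.317017
t_2 = g(0.317017) = 0.720170
t_3 = g(0.720170) = 0.521694

0.52169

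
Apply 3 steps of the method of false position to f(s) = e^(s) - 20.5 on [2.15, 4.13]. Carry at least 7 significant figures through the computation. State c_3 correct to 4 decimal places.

False-position update: c = (a·f(b) − b·f(a))/(f(b) − f(a)); replace the endpoint whose sign matches f(c).
f(2.150000) = -11.915142, f(4.130000) = 41.677923
step 1: c = 2.590206, f(c) = -7.167484 < 0 → new bracket [2.590206, 4.130000]
step 2: c = 2.816152, f(c) = -3.787576 < 0 → new bracket [2.816152, 4.130000]
step 3: c = 2.925605, f(c) = -1.854505 < 0 → new bracket [2.925605, 4.130000]

2.9256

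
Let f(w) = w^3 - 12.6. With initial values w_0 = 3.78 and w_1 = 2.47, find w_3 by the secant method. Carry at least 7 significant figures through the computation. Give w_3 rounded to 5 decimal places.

f(w_0) = 41.410152, f(w_1) = 2.469223
w_2 = 2.470000 - (2.469223)·(2.470000 - 3.780000)/(2.469223 - (41.410152)) = 2.386934; f(w_2) = 0.999440
w_3 = 2.386934 - (0.999440)·(2.386934 - 2.470000)/(0.999440 - (2.469223)) = 2.330449; f(w_3) = 0.056654

2.33045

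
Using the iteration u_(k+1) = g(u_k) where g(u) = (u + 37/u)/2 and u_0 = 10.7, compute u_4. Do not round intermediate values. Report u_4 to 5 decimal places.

u_1 = g(10.700000) = 7.078972
u_2 = g(7.078972) = 6.152860
u_3 = g(6.152860) = 6.083162
u_4 = g(6.083162) = 6.082763

6.08276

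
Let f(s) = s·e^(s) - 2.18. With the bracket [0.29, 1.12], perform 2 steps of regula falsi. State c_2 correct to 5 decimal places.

0.87373

f(0.290000) = -1.792436, f(1.120000) = 1.252637
step 1: c = 0.778567, f(c) = -0.484010 < 0 → new bracket [0.778567, 1.120000]
step 2: c = 0.873726, f(c) = -0.086711 < 0 → new bracket [0.873726, 1.120000]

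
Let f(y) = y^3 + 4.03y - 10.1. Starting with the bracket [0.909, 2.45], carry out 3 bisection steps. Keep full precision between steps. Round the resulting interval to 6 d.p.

[1.486875, 1.679500]

f(0.909000) = -5.685641, f(2.450000) = 14.479625 (opposite signs)
step 1: m = 1.679500, f(m) = 1.405785 > 0 → root in [0.909000, 1.679500]
step 2: m = 1.294250, f(m) = -2.716196 < 0 → root in [1.294250, 1.679500]
step 3: m = 1.486875, f(m) = -0.820715 < 0 → root in [1.486875, 1.679500]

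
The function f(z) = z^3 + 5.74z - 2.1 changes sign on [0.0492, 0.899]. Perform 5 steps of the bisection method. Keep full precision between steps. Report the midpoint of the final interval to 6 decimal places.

f(0.049200) = -1.817473, f(0.899000) = 3.786833 (opposite signs)
step 1: m = 0.474100, f(m) = 0.727898 > 0 → root in [0.049200, 0.474100]
step 2: m = 0.261650, f(m) = -0.580216 < 0 → root in [0.261650, 0.474100]
step 3: m = 0.367875, f(m) = 0.061388 > 0 → root in [0.261650, 0.367875]
step 4: m = 0.314763, f(m) = -0.262078 < 0 → root in [0.314763, 0.367875]
step 5: m = 0.341319, f(m) = -0.101067 < 0 → root in [0.341319, 0.367875]
Midpoint of [0.341319, 0.367875] = 0.354597

0.354597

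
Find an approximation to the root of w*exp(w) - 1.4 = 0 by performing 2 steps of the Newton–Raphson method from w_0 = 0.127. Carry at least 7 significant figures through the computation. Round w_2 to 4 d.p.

0.8019

Newton update: w ← w − f(w)/f'(w).
f'(w) = (w+1)*exp(w)
w_0 = 0.127000: f = -1.255802, f' = 1.279615 → w_1 = 0.127000 - (-1.255802)/(1.279615) = 1.108391
w_1 = 1.108391: f = 1.957845, f' = 6.387324 → w_2 = 1.108391 - (1.957845)/(6.387324) = 0.801870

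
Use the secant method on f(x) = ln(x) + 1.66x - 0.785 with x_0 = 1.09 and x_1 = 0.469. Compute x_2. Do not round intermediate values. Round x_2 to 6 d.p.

0.722018

f(x_0) = 1.110578, f(x_1) = -0.763613
x_2 = 0.469000 - (-0.763613)·(0.469000 - 1.090000)/(-0.763613 - (1.110578)) = 0.722018; f(x_2) = 0.087844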